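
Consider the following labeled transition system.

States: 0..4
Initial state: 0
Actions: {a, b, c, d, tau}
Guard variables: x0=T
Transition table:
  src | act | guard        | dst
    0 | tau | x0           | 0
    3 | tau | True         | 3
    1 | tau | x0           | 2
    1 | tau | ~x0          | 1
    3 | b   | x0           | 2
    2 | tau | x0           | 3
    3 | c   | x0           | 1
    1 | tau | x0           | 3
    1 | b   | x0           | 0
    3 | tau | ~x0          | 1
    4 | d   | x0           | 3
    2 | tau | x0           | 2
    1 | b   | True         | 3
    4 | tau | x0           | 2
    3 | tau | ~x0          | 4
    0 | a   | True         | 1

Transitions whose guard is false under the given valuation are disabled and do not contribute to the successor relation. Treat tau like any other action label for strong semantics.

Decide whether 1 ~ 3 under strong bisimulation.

Compute ~ classes (split until stable):
  P[0] = {{0,1,2,3,4}}
  P[1] = {{0},{1},{2},{3},{4}}
stable after 2 split(s): 5 block(s)
[1]={1}  [3]={3}

Answer: NOT BISIMILAR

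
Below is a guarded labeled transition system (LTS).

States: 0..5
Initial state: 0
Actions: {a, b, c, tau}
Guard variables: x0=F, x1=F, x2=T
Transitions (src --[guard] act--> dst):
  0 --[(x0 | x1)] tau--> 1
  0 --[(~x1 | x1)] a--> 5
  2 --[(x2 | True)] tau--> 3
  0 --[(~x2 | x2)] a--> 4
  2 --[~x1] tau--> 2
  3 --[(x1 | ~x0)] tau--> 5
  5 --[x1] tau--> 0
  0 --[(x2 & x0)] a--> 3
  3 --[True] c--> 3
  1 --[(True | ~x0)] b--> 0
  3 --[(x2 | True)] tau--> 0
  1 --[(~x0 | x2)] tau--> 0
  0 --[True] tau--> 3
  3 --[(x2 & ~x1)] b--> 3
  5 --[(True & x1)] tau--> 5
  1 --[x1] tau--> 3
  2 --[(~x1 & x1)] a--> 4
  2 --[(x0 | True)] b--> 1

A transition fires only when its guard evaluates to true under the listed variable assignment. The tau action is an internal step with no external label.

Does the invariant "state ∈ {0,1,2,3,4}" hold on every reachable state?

Safe = {0,1,2,3,4}
R = {0,3,4,5}
  0: ok
  3: ok
  4: ok
  5: ✗ unsafe
counterexample path to 5: a

Answer: INVARIANT VIOLATED at state 5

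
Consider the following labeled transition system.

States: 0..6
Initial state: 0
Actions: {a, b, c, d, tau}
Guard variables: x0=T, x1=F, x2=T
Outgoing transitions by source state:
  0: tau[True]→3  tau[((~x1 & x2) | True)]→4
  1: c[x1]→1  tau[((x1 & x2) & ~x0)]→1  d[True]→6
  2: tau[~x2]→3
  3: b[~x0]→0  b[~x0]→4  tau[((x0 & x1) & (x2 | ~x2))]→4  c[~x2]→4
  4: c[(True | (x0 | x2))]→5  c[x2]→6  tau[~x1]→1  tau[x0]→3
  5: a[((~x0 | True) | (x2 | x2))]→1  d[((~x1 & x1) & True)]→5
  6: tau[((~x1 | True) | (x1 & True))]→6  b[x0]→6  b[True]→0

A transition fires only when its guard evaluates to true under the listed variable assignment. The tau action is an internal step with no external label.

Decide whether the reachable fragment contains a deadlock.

Answer: DEADLOCK at state 3

Working:
R = {0,1,3,4,5,6}
  0: tau→3  tau→4  [2 out]
  1: d→6  [1 out]
  3: ∅  [STUCK]
  4: c→5  c→6  tau→1  tau→3  [4 out]
  5: a→1  [1 out]
  6: b→0  b→6  tau→6  [3 out]
Path to 3: tau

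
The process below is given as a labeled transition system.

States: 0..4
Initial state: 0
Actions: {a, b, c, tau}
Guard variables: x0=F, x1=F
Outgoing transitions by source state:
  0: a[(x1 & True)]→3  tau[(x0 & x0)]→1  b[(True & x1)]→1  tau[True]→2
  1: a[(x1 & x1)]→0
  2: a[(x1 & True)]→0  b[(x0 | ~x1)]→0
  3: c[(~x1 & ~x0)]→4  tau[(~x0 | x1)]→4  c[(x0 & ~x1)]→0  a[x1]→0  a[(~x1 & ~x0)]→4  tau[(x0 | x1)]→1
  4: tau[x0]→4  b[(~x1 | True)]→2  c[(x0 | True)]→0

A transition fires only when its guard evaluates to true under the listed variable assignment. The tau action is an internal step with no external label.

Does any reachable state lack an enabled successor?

Answer: DEADLOCK-FREE

Trace:
Reach set: {0,2}
  0: tau→2  [1 exit(s)]
  2: b→0  [1 exit(s)]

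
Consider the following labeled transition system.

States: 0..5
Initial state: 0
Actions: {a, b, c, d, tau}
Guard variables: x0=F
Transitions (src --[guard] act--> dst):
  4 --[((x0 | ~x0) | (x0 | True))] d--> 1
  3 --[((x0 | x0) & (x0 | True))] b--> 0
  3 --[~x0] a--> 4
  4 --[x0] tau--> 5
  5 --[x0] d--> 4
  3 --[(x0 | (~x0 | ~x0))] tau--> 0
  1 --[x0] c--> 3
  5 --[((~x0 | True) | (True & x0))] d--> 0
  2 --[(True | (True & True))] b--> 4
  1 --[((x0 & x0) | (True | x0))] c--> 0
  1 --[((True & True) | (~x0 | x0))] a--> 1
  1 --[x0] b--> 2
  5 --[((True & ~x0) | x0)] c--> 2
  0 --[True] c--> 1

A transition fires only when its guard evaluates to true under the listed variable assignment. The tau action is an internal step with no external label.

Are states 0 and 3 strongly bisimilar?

Answer: NOT BISIMILAR

Analysis:
Compute ~ classes (split until stable):
  π0 = {{0,1,2,3,4,5}}
  π1 = {{0},{1},{2},{3},{4},{5}}
6 equivalence class(es) (converged in 2)
[0]={0}  [3]={3}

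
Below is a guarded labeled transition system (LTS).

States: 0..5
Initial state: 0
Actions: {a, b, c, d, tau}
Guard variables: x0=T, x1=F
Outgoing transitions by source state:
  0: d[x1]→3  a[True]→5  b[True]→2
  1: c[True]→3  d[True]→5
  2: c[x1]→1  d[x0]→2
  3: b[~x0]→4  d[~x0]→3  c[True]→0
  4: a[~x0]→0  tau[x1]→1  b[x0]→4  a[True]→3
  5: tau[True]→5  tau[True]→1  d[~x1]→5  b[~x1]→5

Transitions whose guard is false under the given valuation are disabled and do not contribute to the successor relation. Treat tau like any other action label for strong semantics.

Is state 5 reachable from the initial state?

Guard filter leaves 12 enabled edge(s).
Layer 0: {0}
Layer 1: {2,5}  total {0,2,5}
Layer 2: {1}  total {0,1,2,5}
Layer 3: {3}  total {0,1,2,3,5}
Reach set: {0,1,2,3,5}
Path to 5: a

Answer: REACHABLE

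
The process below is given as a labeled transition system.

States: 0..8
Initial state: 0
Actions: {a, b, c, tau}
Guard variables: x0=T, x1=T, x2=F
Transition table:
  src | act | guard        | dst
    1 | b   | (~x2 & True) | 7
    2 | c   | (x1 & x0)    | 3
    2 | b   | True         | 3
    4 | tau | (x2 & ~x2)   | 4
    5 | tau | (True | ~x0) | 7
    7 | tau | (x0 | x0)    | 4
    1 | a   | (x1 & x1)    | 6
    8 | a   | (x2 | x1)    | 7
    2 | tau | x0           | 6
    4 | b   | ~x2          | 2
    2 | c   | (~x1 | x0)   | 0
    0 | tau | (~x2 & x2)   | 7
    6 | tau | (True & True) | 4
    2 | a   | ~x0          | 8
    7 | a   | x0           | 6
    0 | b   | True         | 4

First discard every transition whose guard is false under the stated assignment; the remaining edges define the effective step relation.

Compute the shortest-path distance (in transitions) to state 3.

BFS to 3:
  Layer 0: {0}
  Layer 1: {4}
  Layer 2: {2}
  Layer 3: {3,6}
depth(3)=3, e.g. b·b·b

Answer: 3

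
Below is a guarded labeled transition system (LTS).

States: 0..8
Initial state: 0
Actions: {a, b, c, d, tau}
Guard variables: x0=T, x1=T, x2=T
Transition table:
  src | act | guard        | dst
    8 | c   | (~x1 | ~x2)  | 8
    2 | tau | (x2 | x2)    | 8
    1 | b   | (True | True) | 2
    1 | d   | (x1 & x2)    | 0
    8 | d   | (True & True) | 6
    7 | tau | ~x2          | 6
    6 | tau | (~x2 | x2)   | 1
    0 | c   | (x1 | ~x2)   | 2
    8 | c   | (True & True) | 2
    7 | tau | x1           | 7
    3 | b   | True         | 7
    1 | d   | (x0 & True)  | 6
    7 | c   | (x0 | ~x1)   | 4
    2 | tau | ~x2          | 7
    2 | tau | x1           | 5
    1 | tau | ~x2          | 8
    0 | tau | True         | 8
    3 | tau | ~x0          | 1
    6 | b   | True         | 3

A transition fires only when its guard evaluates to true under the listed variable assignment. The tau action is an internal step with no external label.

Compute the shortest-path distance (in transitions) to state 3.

Answer: 3

Analysis:
Layered search for 3:
  depth 0: {0}
  depth 1: {2,8}
  depth 2: {5,6}
  depth 3: {1,3}
first hit 3 at d=3 via tau·d·b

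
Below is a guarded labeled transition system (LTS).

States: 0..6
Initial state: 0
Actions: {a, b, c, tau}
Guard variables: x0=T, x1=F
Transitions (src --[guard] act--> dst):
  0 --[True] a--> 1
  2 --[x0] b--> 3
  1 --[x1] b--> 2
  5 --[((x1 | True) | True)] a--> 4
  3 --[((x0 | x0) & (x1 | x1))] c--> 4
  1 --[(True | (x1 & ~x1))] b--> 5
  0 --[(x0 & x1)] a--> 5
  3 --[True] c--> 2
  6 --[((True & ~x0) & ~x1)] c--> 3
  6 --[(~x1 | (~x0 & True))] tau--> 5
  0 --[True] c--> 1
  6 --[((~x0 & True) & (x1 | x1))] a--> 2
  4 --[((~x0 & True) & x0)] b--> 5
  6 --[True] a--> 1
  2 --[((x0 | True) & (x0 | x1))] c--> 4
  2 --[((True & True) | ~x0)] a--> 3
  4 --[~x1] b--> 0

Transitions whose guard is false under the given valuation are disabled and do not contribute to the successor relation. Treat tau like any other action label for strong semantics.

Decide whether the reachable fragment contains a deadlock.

Reachable = {0,1,4,5}
  0: a→1  c→1  [2 out]
  1: b→5  [1 out]
  4: b→0  [1 out]
  5: a→4  [1 out]

Answer: DEADLOCK-FREE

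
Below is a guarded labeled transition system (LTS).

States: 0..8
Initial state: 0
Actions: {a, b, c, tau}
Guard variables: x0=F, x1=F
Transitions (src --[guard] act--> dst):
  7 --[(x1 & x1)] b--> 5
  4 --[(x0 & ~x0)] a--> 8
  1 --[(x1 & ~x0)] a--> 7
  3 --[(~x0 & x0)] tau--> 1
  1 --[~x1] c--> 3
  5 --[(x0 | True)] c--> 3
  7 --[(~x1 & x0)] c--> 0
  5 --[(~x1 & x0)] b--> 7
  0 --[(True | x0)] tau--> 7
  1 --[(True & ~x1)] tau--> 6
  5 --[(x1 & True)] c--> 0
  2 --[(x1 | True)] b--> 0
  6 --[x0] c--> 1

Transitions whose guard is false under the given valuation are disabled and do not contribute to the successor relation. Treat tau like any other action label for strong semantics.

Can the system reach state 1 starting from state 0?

Guard filter leaves 5 enabled edge(s).
depth 0: {0}
depth 1: {7}  cumulative {0,7}
Reachable = {0,7}

Answer: UNREACHABLE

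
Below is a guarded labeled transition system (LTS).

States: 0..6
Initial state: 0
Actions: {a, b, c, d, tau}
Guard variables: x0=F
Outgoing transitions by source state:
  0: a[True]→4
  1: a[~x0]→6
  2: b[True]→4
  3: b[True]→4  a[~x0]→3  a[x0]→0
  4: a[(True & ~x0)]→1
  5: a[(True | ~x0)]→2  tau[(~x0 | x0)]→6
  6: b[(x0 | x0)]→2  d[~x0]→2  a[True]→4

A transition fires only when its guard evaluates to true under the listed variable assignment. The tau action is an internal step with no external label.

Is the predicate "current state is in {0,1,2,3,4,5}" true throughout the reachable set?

Answer: INVARIANT VIOLATED at state 6

Working:
Allowed set {0,1,2,3,4,5}
R = {0,1,2,4,6}
  0: safe
  1: safe
  2: safe
  4: safe
  6: ✗ unsafe
reach 6 via a·a·a — violates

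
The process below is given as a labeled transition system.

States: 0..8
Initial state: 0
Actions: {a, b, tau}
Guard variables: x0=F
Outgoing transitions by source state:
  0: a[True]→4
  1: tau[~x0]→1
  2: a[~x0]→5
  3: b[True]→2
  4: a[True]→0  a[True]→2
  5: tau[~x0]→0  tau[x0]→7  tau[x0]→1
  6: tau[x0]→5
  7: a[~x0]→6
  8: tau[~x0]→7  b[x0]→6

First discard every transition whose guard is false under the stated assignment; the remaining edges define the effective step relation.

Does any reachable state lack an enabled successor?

Reach set: {0,2,4,5}
  0: a→4  [1 out]
  2: a→5  [1 out]
  4: a→0  a→2  [2 out]
  5: tau→0  [1 out]

Answer: DEADLOCK-FREE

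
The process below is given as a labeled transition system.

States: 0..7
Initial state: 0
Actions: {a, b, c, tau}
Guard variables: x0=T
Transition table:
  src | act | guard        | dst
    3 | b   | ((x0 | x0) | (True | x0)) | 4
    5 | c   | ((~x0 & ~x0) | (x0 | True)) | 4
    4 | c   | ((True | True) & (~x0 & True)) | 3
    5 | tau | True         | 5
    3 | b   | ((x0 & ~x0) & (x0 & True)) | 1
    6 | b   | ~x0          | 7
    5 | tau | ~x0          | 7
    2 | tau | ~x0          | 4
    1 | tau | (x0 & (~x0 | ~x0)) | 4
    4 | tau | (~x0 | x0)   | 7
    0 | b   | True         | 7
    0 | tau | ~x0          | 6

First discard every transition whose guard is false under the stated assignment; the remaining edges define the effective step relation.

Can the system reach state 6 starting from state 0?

Guard filter leaves 5 enabled edge(s).
Layer 0: {0}
Layer 1: {7}  cumulative {0,7}
Reach set: {0,7}

Answer: UNREACHABLE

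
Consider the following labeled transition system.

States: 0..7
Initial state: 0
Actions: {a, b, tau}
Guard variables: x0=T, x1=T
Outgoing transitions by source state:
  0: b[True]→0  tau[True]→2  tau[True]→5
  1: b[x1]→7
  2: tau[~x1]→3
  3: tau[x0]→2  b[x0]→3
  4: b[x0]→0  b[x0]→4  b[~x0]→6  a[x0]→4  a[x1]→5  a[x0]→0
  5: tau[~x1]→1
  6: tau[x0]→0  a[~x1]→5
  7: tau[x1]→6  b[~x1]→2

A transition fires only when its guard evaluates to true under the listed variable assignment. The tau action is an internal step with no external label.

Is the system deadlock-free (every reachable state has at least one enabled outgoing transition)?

R = {0,2,5}
  0: b→0  tau→2  tau→5  [3 exit(s)]
  2: ∅  [deadlock]
  5: ∅  [deadlock]
Path to 2: tau

Answer: DEADLOCK at state 2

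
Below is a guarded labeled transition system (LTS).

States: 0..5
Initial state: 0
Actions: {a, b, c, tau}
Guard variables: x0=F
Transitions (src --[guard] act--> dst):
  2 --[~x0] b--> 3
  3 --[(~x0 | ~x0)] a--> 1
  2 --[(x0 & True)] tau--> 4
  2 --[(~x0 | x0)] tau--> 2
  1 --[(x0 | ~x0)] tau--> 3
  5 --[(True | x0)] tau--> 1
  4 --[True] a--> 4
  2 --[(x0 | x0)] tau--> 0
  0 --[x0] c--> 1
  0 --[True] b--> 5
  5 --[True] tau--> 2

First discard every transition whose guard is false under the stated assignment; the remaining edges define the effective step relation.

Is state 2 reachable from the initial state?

Answer: REACHABLE

Working:
8 transition(s) survive guard evaluation.
L0 = {0}
L1 = {5}  now seen {0,5}
L2 = {1,2}  now seen {0,1,2,5}
L3 = {3}  now seen {0,1,2,3,5}
R = {0,1,2,3,5}
Path to 2: b·tau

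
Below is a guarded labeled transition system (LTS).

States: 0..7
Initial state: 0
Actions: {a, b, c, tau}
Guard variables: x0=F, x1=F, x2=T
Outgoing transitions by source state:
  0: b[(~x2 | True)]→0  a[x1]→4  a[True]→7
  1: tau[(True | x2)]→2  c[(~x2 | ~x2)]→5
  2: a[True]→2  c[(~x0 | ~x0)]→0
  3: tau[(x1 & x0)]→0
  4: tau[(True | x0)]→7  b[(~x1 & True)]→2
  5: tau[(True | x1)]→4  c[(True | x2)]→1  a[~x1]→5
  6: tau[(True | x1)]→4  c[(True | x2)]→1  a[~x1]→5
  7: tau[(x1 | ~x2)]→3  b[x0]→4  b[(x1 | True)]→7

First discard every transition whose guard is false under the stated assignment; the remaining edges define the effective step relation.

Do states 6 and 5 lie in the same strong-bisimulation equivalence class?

Compute ~ classes (split until stable):
  P[0] = {{0,1,2,3,4,5,6,7}}
  P[1] = {{0},{1},{2},{3},{4},{5,6},{7}}
7 equivalence class(es) (converged in 2)
class of 6: {5,6}; class of 5: {5,6}

Answer: BISIMILAR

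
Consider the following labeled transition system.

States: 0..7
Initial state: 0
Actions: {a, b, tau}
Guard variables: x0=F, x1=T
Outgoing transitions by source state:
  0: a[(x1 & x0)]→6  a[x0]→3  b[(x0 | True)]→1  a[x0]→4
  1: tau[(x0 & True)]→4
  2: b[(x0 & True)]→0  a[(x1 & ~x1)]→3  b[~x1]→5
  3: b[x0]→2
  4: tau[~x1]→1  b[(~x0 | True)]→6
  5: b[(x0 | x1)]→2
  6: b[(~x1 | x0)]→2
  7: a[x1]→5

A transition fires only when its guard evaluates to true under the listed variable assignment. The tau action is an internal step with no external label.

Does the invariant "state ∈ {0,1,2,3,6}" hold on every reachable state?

Allowed set {0,1,2,3,6}
Reach set: {0,1}
  0: ok
  1: ok

Answer: INVARIANT HOLDS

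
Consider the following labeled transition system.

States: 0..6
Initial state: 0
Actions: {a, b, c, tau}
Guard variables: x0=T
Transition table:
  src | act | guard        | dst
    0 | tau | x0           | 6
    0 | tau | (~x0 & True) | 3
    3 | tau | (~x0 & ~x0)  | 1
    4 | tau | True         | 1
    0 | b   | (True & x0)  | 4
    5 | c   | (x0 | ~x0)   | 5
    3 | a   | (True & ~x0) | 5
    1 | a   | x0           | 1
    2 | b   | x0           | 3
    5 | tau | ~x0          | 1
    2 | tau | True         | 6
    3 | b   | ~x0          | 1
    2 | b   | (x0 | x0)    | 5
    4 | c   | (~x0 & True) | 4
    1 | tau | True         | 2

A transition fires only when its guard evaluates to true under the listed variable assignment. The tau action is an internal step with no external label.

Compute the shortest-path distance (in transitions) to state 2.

BFS to 2:
  depth 0: {0}
  depth 1: {4,6}
  depth 2: {1}
  depth 3: {2}
2 enters at depth 3; path b·tau·tau

Answer: 3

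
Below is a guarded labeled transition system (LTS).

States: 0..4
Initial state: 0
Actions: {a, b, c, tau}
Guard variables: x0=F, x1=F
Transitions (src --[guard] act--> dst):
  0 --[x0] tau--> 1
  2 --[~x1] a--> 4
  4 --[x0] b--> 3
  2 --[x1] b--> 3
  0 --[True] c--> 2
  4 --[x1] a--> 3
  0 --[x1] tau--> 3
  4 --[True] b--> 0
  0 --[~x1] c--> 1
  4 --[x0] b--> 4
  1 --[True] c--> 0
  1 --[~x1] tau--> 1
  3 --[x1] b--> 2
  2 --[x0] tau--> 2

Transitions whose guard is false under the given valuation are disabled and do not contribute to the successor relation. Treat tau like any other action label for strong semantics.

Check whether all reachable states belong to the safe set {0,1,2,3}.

Answer: INVARIANT VIOLATED at state 4

Trace:
Inv-set: {0,1,2,3}
Reachable = {0,1,2,4}
  0: ok
  1: ok
  2: ok
  4: VIOLATES
counterexample path to 4: c·a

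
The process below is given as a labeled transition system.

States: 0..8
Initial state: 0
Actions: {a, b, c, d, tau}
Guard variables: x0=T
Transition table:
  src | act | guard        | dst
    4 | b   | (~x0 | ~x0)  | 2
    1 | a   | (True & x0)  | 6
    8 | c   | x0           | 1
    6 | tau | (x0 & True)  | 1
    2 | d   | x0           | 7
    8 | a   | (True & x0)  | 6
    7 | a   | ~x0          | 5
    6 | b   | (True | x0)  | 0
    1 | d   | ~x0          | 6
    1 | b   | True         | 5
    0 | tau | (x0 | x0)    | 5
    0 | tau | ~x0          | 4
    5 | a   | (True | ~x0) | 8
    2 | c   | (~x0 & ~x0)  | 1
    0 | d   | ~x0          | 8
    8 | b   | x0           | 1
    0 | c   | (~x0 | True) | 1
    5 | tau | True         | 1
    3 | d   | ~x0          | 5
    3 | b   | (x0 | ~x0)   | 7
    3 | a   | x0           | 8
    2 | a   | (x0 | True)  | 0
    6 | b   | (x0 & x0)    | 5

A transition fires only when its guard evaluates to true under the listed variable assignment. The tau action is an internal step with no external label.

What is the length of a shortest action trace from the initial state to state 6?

BFS to 6:
  L0 = {0}
  L1 = {1,5}
  L2 = {6,8}
first hit 6 at d=2 via c·a

Answer: 2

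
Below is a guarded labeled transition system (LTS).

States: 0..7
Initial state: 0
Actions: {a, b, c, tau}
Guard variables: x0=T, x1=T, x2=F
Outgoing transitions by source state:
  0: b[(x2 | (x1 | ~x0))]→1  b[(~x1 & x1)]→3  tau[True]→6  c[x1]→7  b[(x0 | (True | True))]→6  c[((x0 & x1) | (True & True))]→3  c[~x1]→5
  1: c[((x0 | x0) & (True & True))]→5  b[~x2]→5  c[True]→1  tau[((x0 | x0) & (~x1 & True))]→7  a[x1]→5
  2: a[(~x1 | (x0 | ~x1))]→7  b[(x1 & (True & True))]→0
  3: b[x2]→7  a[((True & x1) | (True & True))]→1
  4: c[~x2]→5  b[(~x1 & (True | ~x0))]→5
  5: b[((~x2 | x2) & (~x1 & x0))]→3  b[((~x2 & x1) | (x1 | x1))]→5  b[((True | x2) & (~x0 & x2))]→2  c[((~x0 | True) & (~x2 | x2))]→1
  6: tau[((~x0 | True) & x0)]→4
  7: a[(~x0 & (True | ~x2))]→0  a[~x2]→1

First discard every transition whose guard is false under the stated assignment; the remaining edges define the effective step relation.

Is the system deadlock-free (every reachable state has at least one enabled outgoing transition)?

Reach set: {0,1,3,4,5,6,7}
  0: b→1  b→6  c→3  c→7  tau→6  [deg 5]
  1: a→5  b→5  c→1  c→5  [deg 4]
  3: a→1  [deg 1]
  4: c→5  [deg 1]
  5: b→5  c→1  [deg 2]
  6: tau→4  [deg 1]
  7: a→1  [deg 1]

Answer: DEADLOCK-FREE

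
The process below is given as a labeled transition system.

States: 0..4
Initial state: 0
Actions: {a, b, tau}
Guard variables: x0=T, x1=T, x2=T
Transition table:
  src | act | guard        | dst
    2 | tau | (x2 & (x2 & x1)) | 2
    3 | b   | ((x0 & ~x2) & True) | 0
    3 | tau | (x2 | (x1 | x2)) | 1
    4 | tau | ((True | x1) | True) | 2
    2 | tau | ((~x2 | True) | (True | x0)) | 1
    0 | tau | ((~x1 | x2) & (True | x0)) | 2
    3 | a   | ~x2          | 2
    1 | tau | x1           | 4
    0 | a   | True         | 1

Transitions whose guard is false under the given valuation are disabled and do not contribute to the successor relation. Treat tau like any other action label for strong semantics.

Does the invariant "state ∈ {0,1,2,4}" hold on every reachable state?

Inv-set: {0,1,2,4}
Reach set: {0,1,2,4}
  0: ✓
  1: ✓
  2: ✓
  4: ✓

Answer: INVARIANT HOLDS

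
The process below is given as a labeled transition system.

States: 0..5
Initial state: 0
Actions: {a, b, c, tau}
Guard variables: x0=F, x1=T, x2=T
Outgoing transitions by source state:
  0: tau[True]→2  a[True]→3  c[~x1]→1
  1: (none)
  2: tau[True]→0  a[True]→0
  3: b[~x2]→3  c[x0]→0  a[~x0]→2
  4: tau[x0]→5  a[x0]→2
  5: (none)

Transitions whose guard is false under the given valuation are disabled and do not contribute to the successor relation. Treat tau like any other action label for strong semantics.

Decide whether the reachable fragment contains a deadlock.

Answer: DEADLOCK-FREE

Working:
R = {0,2,3}
  0: a→3  tau→2  [2 out]
  2: a→0  tau→0  [2 out]
  3: a→2  [1 out]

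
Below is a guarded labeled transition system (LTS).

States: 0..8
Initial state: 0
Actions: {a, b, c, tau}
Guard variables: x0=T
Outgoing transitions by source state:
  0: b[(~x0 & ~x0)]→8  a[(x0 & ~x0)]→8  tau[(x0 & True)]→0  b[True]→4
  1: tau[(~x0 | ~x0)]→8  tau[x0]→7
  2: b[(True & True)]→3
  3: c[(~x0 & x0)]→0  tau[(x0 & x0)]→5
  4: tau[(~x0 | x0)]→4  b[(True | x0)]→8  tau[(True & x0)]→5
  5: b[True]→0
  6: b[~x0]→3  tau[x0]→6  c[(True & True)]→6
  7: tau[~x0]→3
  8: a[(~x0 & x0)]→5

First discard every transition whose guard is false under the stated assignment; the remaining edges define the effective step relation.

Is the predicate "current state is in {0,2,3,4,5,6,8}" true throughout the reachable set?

Allowed set {0,2,3,4,5,6,8}
Reach set: {0,4,5,8}
  0: safe
  4: safe
  5: safe
  8: safe

Answer: INVARIANT HOLDS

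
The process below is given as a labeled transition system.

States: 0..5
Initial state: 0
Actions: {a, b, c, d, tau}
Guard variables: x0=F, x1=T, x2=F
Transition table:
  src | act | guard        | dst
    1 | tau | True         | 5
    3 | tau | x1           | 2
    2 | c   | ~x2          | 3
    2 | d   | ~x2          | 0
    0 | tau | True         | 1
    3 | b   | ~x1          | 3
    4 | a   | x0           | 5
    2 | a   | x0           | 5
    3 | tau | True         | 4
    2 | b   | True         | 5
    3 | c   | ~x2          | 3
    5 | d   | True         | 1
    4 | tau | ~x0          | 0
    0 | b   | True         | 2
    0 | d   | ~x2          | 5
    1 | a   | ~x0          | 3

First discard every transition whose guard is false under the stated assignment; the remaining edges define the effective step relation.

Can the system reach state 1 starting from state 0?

Guard filter leaves 13 enabled edge(s).
L0 = {0}
L1 = {1,2,5}  now seen {0,1,2,5}
L2 = {3}  now seen {0,1,2,3,5}
L3 = {4}  now seen {0,1,2,3,4,5}
Reachable = {0,1,2,3,4,5}
witness 1: tau

Answer: REACHABLE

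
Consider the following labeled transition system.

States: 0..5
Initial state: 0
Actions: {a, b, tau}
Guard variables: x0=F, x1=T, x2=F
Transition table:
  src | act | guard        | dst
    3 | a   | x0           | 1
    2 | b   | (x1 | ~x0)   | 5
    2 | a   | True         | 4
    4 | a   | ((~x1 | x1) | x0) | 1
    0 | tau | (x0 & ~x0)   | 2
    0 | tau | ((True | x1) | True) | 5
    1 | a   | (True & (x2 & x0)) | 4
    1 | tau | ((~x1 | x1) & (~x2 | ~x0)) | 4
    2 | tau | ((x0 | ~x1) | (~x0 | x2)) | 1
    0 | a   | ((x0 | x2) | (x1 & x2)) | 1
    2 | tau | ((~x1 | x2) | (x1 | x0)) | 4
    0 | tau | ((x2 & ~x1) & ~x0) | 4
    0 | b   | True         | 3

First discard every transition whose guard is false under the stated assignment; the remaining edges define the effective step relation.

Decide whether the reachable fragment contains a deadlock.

Answer: DEADLOCK at state 3

Trace:
R = {0,3,5}
  0: b→3  tau→5  [2 out]
  3: ∅  [deadlock]
  5: ∅  [deadlock]
witness 3: b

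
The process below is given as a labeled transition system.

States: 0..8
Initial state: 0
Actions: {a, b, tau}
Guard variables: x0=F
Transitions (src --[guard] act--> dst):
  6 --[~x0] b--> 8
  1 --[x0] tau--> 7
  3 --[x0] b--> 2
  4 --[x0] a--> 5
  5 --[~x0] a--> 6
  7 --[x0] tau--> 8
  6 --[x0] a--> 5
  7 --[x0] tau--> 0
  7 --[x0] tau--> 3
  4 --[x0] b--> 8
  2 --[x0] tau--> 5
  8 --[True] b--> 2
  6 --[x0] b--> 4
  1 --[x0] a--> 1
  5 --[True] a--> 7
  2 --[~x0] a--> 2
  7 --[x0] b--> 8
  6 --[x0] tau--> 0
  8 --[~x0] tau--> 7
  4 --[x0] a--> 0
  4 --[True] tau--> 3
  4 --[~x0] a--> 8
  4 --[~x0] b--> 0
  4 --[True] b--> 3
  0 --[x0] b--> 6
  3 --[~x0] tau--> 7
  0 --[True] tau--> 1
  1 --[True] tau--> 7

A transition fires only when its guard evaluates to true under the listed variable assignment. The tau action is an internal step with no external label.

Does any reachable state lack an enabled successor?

Answer: DEADLOCK at state 7

Trace:
Reach set: {0,1,7}
  0: tau→1  [deg 1]
  1: tau→7  [deg 1]
  7: ∅  [no exit]
witness 7: tau·tau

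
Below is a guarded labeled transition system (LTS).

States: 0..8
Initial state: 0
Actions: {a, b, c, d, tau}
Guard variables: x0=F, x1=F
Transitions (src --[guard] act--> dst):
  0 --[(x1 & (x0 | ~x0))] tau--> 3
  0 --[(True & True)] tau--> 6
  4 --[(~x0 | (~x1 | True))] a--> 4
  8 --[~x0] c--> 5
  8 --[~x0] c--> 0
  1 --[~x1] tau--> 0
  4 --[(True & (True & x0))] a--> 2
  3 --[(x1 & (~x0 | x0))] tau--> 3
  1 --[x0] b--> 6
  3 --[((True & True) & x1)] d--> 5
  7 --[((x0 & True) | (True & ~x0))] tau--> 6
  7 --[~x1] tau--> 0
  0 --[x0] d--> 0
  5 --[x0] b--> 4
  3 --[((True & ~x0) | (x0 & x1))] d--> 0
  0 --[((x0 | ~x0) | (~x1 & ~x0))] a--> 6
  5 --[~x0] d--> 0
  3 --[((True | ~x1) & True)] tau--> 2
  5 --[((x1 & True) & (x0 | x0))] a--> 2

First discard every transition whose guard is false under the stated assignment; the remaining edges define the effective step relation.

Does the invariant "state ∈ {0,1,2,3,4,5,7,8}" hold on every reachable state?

Answer: INVARIANT VIOLATED at state 6

Trace:
Inv-set: {0,1,2,3,4,5,7,8}
R = {0,6}
  0: ok
  6: ✗ unsafe
reach 6 via tau — violates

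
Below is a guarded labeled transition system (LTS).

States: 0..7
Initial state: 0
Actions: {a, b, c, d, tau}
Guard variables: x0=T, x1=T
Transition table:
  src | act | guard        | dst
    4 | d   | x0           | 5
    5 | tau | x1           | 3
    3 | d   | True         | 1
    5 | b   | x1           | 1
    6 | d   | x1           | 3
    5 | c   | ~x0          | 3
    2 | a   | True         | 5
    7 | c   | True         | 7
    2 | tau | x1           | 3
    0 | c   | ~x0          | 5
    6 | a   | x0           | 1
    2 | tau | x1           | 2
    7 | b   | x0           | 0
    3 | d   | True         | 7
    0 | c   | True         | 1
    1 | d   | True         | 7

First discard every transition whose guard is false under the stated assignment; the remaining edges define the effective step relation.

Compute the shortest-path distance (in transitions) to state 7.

BFS to 7:
  L0 = {0}
  L1 = {1}
  L2 = {7}
7 enters at depth 2; path c·d

Answer: 2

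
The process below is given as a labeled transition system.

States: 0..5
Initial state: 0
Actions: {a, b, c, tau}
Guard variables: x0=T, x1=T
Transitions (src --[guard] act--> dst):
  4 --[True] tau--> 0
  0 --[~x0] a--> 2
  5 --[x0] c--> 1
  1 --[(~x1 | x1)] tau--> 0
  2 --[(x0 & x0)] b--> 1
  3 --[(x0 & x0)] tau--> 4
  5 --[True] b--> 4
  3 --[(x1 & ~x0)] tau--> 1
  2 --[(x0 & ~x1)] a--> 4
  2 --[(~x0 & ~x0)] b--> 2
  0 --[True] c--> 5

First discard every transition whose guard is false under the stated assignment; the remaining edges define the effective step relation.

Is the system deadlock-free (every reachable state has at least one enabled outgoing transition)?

R = {0,1,4,5}
  0: c→5  [deg 1]
  1: tau→0  [deg 1]
  4: tau→0  [deg 1]
  5: b→4  c→1  [deg 2]

Answer: DEADLOCK-FREE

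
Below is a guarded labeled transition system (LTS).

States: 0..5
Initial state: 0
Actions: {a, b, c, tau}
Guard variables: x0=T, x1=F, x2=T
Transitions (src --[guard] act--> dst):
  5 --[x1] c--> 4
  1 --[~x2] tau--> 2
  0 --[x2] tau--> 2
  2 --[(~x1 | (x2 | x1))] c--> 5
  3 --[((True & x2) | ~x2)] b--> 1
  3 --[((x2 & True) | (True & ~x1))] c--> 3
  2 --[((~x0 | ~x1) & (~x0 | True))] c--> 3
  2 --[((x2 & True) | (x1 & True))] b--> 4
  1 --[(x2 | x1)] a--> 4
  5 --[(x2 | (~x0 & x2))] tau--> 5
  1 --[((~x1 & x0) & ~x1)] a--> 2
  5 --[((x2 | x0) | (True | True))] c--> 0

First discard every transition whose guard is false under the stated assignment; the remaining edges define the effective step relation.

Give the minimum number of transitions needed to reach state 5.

Answer: 2

Analysis:
Layered search for 5:
  Layer 0: {0}
  Layer 1: {2}
  Layer 2: {3,4,5}
depth(5)=2, e.g. tau·c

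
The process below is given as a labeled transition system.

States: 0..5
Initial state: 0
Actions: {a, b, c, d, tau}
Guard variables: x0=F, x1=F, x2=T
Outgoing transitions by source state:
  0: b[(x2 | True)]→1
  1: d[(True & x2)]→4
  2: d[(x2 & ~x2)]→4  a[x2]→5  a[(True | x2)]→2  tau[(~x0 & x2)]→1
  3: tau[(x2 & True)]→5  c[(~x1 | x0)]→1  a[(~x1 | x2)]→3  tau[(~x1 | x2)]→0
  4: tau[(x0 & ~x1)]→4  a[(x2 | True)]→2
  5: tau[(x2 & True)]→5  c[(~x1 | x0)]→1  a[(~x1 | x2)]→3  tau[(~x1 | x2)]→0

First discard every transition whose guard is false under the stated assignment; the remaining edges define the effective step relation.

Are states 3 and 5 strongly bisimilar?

Answer: BISIMILAR

Working:
Refine partition for ~:
  P[0] = {{0,1,2,3,4,5}}
  P[1] = {{0},{1},{2},{3,5},{4}}
stable after 2 split(s): 5 block(s)
class of 3: {3,5}; class of 5: {3,5}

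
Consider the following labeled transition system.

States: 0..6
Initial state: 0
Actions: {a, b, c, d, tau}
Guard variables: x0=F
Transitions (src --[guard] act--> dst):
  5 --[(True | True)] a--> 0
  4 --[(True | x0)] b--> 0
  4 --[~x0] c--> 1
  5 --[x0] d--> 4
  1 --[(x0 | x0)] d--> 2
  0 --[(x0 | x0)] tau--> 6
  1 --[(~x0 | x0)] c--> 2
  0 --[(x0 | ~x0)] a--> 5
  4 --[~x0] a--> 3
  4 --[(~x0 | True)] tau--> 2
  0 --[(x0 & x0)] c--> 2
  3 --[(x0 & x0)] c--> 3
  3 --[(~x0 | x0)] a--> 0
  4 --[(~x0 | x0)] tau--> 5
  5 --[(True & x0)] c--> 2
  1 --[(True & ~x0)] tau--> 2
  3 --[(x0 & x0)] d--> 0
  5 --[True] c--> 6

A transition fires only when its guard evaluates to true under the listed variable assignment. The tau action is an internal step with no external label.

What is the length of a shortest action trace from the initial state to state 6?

Answer: 2

Analysis:
Layered search for 6:
  L0 = {0}
  L1 = {5}
  L2 = {6}
depth(6)=2, e.g. a·c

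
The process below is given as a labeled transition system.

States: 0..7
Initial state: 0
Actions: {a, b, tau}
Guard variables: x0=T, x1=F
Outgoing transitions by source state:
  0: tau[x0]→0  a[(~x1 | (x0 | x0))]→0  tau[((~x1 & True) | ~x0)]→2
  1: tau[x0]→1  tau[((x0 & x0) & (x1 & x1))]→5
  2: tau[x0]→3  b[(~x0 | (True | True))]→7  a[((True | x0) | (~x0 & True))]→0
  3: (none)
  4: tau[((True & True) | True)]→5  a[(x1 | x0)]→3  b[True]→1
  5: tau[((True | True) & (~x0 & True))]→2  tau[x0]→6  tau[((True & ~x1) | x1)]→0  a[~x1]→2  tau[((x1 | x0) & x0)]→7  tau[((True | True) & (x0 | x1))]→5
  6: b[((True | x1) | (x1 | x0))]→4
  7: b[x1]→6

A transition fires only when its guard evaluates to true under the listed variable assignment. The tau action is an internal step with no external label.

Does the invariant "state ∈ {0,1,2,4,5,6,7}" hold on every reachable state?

Answer: INVARIANT VIOLATED at state 3

Working:
Safe = {0,1,2,4,5,6,7}
R = {0,2,3,7}
  0: ok
  2: ok
  3: ✗ unsafe
  7: ok
witness against invariant: tau·tau → 3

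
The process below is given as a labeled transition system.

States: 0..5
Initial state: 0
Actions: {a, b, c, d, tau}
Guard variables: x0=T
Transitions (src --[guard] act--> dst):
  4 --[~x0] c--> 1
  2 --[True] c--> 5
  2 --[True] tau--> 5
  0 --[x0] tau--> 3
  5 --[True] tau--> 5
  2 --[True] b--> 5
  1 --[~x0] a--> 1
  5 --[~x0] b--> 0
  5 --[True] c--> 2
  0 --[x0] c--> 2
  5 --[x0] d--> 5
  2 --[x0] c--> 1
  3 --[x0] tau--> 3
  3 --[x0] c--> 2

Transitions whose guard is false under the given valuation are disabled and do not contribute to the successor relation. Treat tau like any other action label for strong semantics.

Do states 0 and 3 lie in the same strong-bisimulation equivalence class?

Answer: BISIMILAR

Trace:
Bisimulation quotient by refinement:
  P[0] = {{0,1,2,3,4,5}}
  P[1] = {{0,3},{1,4},{2},{5}}
4 equivalence class(es) (converged in 2)
0∈{0,3}, 3∈{0,3}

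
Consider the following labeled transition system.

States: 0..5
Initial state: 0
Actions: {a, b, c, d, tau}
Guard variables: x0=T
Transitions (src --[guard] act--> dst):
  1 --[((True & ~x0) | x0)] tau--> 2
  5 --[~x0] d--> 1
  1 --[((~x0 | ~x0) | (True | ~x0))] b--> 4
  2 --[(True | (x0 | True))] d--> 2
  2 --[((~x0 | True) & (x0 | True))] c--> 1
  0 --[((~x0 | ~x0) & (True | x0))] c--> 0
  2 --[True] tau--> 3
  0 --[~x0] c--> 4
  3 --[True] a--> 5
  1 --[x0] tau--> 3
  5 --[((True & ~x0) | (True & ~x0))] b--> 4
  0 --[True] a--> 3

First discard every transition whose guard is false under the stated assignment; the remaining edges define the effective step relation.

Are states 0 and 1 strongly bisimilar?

Compute ~ classes (split until stable):
  round 0: {{0,1,2,3,4,5}}
  round 1: {{0,3},{1},{2},{4,5}}
  round 2: {{0},{1},{2},{3},{4,5}}
Fixed point at round 3; 5 class(es).
[0]={0}  [1]={1}

Answer: NOT BISIMILAR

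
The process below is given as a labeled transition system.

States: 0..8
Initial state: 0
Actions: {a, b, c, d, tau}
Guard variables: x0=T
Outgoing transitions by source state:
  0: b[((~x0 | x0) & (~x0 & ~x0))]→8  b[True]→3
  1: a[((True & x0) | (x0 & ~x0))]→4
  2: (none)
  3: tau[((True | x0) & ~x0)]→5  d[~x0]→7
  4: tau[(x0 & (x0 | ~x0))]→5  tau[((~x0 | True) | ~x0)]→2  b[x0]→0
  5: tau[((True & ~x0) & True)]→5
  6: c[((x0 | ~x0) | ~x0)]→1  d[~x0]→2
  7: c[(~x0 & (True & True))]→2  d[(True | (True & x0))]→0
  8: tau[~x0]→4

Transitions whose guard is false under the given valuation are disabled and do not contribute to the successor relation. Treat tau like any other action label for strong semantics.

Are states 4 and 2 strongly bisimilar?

Answer: NOT BISIMILAR

Trace:
Bisimulation quotient by refinement:
  round 0: {{0,1,2,3,4,5,6,7,8}}
  round 1: {{0},{1},{2,3,5,8},{4},{6},{7}}
Fixed point at round 2; 6 class(es).
class of 4: {4}; class of 2: {2,3,5,8}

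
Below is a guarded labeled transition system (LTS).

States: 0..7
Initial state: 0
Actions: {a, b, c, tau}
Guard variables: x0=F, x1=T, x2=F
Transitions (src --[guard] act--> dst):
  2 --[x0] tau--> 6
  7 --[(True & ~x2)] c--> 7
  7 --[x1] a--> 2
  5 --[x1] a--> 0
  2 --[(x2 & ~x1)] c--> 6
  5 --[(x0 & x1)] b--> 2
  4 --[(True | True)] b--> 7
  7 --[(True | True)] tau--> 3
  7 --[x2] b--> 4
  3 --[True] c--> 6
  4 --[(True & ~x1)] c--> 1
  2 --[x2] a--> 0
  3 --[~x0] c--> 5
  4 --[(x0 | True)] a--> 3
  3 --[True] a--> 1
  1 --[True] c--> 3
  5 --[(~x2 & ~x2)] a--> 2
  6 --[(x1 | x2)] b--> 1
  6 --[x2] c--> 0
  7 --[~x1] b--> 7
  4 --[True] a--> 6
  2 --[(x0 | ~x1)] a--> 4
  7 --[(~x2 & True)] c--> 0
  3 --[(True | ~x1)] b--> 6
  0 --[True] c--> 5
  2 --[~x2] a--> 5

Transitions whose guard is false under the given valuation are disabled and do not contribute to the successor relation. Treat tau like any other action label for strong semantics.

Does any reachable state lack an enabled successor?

Reachable = {0,2,5}
  0: c→5  [1 out]
  2: a→5  [1 out]
  5: a→0  a→2  [2 out]

Answer: DEADLOCK-FREE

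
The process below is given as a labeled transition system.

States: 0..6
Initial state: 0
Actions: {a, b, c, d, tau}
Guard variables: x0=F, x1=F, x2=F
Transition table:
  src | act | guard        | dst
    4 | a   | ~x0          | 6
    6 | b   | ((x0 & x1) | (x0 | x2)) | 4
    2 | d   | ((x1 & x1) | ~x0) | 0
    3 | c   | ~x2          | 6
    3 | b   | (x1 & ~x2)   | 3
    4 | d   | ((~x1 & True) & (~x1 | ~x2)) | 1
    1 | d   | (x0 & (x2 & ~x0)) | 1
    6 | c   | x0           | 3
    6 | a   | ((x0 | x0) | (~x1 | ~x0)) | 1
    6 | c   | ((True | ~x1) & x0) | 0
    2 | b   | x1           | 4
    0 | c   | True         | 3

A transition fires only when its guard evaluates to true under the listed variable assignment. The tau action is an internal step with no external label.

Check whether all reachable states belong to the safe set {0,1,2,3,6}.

Answer: INVARIANT HOLDS

Working:
Allowed set {0,1,2,3,6}
Reachable = {0,1,3,6}
  0: ✓
  1: ✓
  3: ✓
  6: ✓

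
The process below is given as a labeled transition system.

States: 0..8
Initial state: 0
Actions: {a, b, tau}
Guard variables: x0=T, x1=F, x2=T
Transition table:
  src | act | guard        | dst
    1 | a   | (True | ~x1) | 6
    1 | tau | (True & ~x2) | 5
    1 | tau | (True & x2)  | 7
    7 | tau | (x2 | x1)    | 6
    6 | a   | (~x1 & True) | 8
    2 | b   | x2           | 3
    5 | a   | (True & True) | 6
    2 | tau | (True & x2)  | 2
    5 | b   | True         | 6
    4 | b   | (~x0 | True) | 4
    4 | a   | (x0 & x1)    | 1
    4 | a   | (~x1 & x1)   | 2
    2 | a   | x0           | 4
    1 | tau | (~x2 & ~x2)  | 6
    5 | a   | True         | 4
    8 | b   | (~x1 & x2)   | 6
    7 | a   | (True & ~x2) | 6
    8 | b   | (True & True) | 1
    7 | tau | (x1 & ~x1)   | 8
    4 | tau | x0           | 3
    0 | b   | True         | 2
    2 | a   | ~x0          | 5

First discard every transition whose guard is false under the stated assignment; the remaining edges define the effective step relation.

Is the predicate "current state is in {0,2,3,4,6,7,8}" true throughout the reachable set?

Safe = {0,2,3,4,6,7,8}
Reachable = {0,2,3,4}
  0: safe
  2: safe
  3: safe
  4: safe

Answer: INVARIANT HOLDS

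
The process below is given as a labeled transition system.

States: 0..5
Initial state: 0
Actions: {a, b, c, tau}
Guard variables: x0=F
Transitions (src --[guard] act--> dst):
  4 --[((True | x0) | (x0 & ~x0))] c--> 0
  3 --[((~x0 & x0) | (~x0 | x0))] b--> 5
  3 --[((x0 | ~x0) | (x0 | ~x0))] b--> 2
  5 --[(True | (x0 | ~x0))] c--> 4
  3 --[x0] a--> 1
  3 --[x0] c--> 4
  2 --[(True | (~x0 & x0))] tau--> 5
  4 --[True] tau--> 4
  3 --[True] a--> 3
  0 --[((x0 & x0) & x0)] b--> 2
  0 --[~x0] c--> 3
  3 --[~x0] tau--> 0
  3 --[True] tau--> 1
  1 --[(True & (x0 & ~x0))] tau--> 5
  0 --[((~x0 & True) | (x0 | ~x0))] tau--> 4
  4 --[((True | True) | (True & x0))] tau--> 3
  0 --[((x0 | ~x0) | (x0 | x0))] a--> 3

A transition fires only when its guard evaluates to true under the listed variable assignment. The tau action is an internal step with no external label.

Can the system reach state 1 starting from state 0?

Answer: REACHABLE

Working:
After dropping false guards: 13 live edges.
Layer 0: {0}
Layer 1: {3,4}  now seen {0,3,4}
Layer 2: {1,2,5}  now seen {0,1,2,3,4,5}
R = {0,1,2,3,4,5}
trace reaching 1: c·tau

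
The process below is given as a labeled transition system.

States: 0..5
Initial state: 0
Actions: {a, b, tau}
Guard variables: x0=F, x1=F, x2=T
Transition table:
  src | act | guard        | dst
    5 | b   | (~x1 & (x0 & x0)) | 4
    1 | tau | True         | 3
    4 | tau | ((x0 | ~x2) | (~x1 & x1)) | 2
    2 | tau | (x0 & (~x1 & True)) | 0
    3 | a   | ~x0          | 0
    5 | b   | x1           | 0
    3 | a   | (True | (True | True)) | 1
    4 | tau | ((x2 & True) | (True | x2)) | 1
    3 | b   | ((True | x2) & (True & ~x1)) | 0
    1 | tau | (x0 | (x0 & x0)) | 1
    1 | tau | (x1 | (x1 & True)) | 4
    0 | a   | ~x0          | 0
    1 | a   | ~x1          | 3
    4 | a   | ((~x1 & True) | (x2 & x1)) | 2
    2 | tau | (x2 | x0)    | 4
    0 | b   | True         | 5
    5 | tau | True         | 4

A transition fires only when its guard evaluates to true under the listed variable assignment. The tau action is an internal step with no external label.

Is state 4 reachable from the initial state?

Answer: REACHABLE

Analysis:
11 transition(s) survive guard evaluation.
Layer 0: {0}
Layer 1: {5}  now seen {0,5}
Layer 2: {4}  now seen {0,4,5}
Layer 3: {1,2}  now seen {0,1,2,4,5}
Layer 4: {3}  now seen {0,1,2,3,4,5}
Reachable = {0,1,2,3,4,5}
trace reaching 4: b·tau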